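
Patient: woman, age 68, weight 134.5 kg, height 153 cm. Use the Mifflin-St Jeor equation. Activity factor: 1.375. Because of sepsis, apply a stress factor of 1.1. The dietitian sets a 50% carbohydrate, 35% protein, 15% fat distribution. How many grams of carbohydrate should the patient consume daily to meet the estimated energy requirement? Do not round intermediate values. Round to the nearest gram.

Mifflin-St Jeor (female): BMR = 10(134.5) + 6.25(153) − 5(68) − 161 = 1345 + 956.25 − 340 − 161 = 1800.25 kcal/day.
TEE = 1800.25 × 1.375 = 2475.3438 kcal/day.
With stress factor 1.1: 2475.3438 × 1.1 = 2722.8781 kcal/day.
Carbohydrate energy = 50% × 2722.8781 = 1361.4391 kcal.
Carbohydrate = 1361.4391 ÷ 4 kcal/g = 340.3598 g.

340 g/day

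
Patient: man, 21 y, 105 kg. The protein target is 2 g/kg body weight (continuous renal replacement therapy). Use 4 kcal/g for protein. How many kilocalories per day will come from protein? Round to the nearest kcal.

Protein = 2 g/kg × 105 kg = 210 g/day.
Protein energy = 210 g × 4 kcal/g = 840 kcal/day.

840 kcal/day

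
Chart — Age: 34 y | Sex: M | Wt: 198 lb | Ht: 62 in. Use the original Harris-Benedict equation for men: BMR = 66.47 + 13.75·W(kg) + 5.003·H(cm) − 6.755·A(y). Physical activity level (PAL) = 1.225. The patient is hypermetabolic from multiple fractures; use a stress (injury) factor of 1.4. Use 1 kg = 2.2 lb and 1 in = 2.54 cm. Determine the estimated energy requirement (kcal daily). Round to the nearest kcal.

3194 kcal daily

Convert to metric: weight = 198 ÷ 2.2 = 90 kg; height = 62 × 2.54 = 157.48 cm.
Harris-Benedict: BMR = 66.47 + 13.75(90) + 5.003(157.48) − 6.755(34) = 1862.1724 kcal/day.
TEE = BMR × activity factor = 1862.1724 × 1.225 = 2281.1612 kcal/day.
Apply stress factor: 2281.1612 × 1.4 = 3193.6257 kcal/day.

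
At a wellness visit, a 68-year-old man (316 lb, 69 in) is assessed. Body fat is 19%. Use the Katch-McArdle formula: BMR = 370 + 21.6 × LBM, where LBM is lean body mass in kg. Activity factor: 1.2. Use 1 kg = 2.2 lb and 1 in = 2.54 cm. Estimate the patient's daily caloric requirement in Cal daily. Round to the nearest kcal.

3460 Cal daily

Convert to metric: weight = 316 ÷ 2.2 = 143.6364 kg; height = 69 × 2.54 = 175.26 cm.
LBM = 143.6364 × (1 − 0.19) = 116.3455 kg. Katch-McArdle: BMR = 370 + 21.6 × 116.3455 = 2883.0618 kcal/day.
TEE = BMR × activity factor = 2883.0618 × 1.2 = 3459.6742 kcal/day.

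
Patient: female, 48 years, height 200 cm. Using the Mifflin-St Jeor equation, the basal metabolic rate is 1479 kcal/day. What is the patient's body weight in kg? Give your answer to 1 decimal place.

1479 = 10·W + 6.25(200) − 5(48) − 161
10·W = 1479 − 849 = 630, so W = 63 kg.

63.0 kg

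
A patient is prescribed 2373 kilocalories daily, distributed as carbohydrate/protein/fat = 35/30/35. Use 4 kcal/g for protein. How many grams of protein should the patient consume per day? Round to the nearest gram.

178 g/day

Protein energy = 30% × 2373 = 711.9 kcal.
At 4 kcal/g: 711.9 ÷ 4 = 177.975 g.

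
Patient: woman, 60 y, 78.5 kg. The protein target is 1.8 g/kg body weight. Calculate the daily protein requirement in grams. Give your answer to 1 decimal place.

141.3 g/day

Protein = 1.8 g/kg × 78.5 kg = 141.3 g/day.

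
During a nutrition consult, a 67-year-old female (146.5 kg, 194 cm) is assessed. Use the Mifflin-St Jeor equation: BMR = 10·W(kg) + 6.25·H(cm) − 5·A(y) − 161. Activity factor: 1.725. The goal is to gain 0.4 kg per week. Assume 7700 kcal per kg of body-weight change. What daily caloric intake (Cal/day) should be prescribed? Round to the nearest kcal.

Mifflin-St Jeor (female): BMR = 10(146.5) + 6.25(194) − 5(67) − 161 = 1465 + 1212.5 − 335 − 161 = 2181.5 kcal/day.
TEE = 2181.5 × 1.725 = 3763.0875 kcal/day.
Required daily surplus = 0.4 × 7700 ÷ 7 = 440 kcal/day.
Target intake = 3763.0875 + 440 = 4203.0875 kcal/day.

4203 Cal/day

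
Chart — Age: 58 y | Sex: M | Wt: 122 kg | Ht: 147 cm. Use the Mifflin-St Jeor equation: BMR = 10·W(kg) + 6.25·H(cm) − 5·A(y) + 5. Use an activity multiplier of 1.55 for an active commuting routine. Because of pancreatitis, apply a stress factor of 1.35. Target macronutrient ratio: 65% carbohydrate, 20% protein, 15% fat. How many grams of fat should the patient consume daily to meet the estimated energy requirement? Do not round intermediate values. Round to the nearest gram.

Mifflin-St Jeor (male): BMR = 10(122) + 6.25(147) − 5(58) + 5 = 1220 + 918.75 − 290 + 5 = 1853.75 kcal/day.
TEE = 1853.75 × 1.55 = 2873.3125 kcal/day.
With stress factor 1.35: 2873.3125 × 1.35 = 3878.9719 kcal/day.
Fat energy = 15% × 3878.9719 = 581.8458 kcal.
Fat = 581.8458 ÷ 9 kcal/g = 64.6495 g.

65 g/day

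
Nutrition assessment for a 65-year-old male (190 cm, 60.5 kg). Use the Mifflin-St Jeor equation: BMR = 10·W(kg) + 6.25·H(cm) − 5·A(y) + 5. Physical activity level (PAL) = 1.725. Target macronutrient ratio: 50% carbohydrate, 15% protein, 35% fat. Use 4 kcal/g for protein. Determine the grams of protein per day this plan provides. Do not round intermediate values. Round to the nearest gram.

95 g/day

Mifflin-St Jeor (male): BMR = 10(60.5) + 6.25(190) − 5(65) + 5 = 605 + 1187.5 − 325 + 5 = 1472.5 kcal/day.
TEE = 1472.5 × 1.725 = 2540.0625 kcal/day.
Protein energy = 15% × 2540.0625 = 381.0094 kcal.
Protein = 381.0094 ÷ 4 kcal/g = 95.2523 g.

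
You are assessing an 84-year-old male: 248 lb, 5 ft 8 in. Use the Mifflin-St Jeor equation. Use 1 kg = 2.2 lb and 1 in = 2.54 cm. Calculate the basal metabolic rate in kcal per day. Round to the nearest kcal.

Convert to metric: weight = 248 ÷ 2.2 = 112.7273 kg; height = (5×12 + 8) × 2.54 = 68 × 2.54 = 172.72 cm.
Mifflin-St Jeor (male): BMR = 10(112.7273) + 6.25(172.72) − 5(84) + 5 = 1127.2727 + 1079.5 − 420 + 5 = 1791.7727 kcal/day.

1792 kcal per day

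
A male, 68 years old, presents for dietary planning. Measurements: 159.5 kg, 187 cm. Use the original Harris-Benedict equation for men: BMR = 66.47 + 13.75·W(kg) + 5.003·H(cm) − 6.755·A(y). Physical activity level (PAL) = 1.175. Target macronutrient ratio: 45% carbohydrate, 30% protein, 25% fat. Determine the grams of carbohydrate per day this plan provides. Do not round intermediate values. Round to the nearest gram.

362 g/day

Harris-Benedict: BMR = 66.47 + 13.75(159.5) + 5.003(187) − 6.755(68) = 2735.816 kcal/day.
TEE = 2735.816 × 1.175 = 3214.5838 kcal/day.
Carbohydrate energy = 45% × 3214.5838 = 1446.5627 kcal.
Carbohydrate = 1446.5627 ÷ 4 kcal/g = 361.6407 g.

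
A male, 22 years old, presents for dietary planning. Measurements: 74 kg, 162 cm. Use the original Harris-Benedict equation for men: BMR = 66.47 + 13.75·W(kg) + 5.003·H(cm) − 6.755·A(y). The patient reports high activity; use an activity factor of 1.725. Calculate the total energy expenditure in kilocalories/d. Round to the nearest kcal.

3012 kilocalories/d

Harris-Benedict: BMR = 66.47 + 13.75(74) + 5.003(162) − 6.755(22) = 1745.846 kcal/day.
TEE = BMR × activity factor = 1745.846 × 1.725 = 3011.5844 kcal/day.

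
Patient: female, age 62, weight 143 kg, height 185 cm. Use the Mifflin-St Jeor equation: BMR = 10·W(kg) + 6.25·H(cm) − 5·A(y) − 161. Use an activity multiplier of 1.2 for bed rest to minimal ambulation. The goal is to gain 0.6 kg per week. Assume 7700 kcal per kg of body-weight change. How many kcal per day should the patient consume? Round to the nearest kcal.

3198 kcal per day

Mifflin-St Jeor (female): BMR = 10(143) + 6.25(185) − 5(62) − 161 = 1430 + 1156.25 − 310 − 161 = 2115.25 kcal/day.
TEE = 2115.25 × 1.2 = 2538.3 kcal/day.
Required daily surplus = 0.6 × 7700 ÷ 7 = 660 kcal/day.
Target intake = 2538.3 + 660 = 3198.3 kcal/day.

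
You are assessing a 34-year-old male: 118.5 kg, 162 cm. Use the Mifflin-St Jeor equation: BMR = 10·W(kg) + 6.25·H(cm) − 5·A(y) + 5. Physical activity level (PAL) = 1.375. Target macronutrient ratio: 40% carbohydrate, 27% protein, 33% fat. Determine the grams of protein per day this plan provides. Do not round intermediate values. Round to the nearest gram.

Mifflin-St Jeor (male): BMR = 10(118.5) + 6.25(162) − 5(34) + 5 = 1185 + 1012.5 − 170 + 5 = 2032.5 kcal/day.
TEE = 2032.5 × 1.375 = 2794.6875 kcal/day.
Protein energy = 27% × 2794.6875 = 754.5656 kcal.
Protein = 754.5656 ÷ 4 kcal/g = 188.6414 g.

189 g/day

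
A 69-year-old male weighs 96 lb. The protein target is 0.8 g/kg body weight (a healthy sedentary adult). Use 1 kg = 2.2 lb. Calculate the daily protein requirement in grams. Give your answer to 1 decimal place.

34.9 g/day

Weight in kg = 96 ÷ 2.2 = 43.6364 kg.
Protein = 0.8 g/kg × 43.6364 kg = 34.9091 g/day.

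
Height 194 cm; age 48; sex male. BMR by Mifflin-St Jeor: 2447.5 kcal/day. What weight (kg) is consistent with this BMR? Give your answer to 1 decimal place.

2447.5 = 10·W + 6.25(194) − 5(48) + 5
10·W = 2447.5 − 977.5 = 1470, so W = 147 kg.

147.0 kg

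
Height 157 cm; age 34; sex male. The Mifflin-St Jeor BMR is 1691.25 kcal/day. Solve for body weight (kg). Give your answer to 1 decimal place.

87.5 kg

1691.25 = 10·W + 6.25(157) − 5(34) + 5
10·W = 1691.25 − 816.25 = 875, so W = 87.5 kg.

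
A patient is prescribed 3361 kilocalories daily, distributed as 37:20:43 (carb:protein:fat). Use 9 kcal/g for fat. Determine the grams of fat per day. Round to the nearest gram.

161 g/day

Fat energy = 43% × 3361 = 1445.23 kcal.
At 9 kcal/g: 1445.23 ÷ 9 = 160.5811 g.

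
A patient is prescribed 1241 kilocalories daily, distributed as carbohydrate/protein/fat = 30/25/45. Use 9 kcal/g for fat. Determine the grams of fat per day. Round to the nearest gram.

Fat energy = 45% × 1241 = 558.45 kcal.
At 9 kcal/g: 558.45 ÷ 9 = 62.05 g.

62 g/day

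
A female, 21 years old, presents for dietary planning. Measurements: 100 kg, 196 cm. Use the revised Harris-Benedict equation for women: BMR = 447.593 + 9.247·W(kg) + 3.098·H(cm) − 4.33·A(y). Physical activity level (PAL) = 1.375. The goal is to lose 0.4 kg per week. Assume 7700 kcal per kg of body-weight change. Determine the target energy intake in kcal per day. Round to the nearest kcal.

2157 kcal per day

Harris-Benedict: BMR = 447.593 + 9.247(100) + 3.098(196) − 4.33(21) = 1888.571 kcal/day.
TEE = 1888.571 × 1.375 = 2596.7851 kcal/day.
Required daily deficit = 0.4 × 7700 ÷ 7 = 440 kcal/day.
Target intake = 2596.7851 − 440 = 2156.7851 kcal/day.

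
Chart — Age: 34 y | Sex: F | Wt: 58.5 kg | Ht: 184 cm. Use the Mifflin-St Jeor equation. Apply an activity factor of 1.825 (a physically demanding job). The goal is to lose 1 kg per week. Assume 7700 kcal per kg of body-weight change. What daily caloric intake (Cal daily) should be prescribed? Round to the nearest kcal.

1462 Cal daily

Mifflin-St Jeor (female): BMR = 10(58.5) + 6.25(184) − 5(34) − 161 = 585 + 1150 − 170 − 161 = 1404 kcal/day.
TEE = 1404 × 1.825 = 2562.3 kcal/day.
Required daily deficit = 1 × 7700 ÷ 7 = 1100 kcal/day.
Target intake = 2562.3 − 1100 = 1462.3 kcal/day.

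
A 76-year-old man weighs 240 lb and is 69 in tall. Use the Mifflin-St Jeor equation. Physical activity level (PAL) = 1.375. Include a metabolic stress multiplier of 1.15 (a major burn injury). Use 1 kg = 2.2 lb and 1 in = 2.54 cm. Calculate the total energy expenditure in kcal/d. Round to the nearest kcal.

Convert to metric: weight = 240 ÷ 2.2 = 109.0909 kg; height = 69 × 2.54 = 175.26 cm.
Mifflin-St Jeor (male): BMR = 10(109.0909) + 6.25(175.26) − 5(76) + 5 = 1090.9091 + 1095.375 − 380 + 5 = 1811.2841 kcal/day.
TEE = BMR × activity factor = 1811.2841 × 1.375 = 2490.5156 kcal/day.
Apply stress factor: 2490.5156 × 1.15 = 2864.093 kcal/day.

2864 kcal/d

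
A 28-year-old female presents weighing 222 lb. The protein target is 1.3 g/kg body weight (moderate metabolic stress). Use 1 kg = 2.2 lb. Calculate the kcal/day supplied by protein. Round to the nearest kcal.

Weight in kg = 222 ÷ 2.2 = 100.9091 kg.
Protein = 1.3 g/kg × 100.9091 kg = 131.1818 g/day.
Protein energy = 131.1818 g × 4 kcal/g = 524.7273 kcal/day.

525 kcal/day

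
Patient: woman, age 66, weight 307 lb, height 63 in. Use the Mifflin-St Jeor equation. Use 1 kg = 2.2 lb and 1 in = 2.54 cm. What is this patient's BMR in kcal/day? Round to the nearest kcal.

1905 kcal/day

Convert to metric: weight = 307 ÷ 2.2 = 139.5455 kg; height = 63 × 2.54 = 160.02 cm.
Mifflin-St Jeor (female): BMR = 10(139.5455) + 6.25(160.02) − 5(66) − 161 = 1395.4545 + 1000.125 − 330 − 161 = 1904.5795 kcal/day.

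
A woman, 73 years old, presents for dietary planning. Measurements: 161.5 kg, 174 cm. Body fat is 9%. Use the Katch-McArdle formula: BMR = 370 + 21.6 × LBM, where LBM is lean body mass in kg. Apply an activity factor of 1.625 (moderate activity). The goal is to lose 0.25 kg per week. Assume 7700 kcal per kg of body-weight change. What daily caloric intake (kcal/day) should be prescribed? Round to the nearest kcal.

LBM = 161.5 × (1 − 0.09) = 146.965 kg. Katch-McArdle: BMR = 370 + 21.6 × 146.965 = 3544.444 kcal/day.
TEE = 3544.444 × 1.625 = 5759.7215 kcal/day.
Required daily deficit = 0.25 × 7700 ÷ 7 = 275 kcal/day.
Target intake = 5759.7215 − 275 = 5484.7215 kcal/day.

5485 kcal/day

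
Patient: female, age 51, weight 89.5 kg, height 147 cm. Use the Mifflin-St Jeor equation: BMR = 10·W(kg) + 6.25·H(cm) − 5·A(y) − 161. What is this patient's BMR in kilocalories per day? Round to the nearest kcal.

1398 kilocalories per day

Mifflin-St Jeor (female): BMR = 10(89.5) + 6.25(147) − 5(51) − 161 = 895 + 918.75 − 255 − 161 = 1397.75 kcal/day.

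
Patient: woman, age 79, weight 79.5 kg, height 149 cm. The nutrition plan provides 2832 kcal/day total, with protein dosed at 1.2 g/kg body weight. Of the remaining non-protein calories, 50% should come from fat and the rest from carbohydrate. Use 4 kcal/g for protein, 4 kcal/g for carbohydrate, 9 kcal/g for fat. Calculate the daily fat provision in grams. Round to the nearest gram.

Protein = 1.2 × 79.5 = 95.4 g → 95.4 × 4 = 381.6 kcal.
Non-protein calories = 2832 − 381.6 = 2450.4 kcal.
Fat: 50% × 2450.4 = 1225.2 kcal; carbohydrate: 1225.2 kcal.
Fat: 1225.2 kcal ÷ 9 kcal/g = 136.1333 g.

136 g/day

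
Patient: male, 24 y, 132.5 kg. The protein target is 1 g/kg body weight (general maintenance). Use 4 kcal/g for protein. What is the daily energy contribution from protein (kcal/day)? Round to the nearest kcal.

Protein = 1 g/kg × 132.5 kg = 132.5 g/day.
Protein energy = 132.5 g × 4 kcal/g = 530 kcal/day.

530 kcal/day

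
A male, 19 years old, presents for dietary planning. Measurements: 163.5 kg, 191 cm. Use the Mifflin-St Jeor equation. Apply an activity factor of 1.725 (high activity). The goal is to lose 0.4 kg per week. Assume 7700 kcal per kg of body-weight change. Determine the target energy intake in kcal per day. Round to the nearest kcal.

Mifflin-St Jeor (male): BMR = 10(163.5) + 6.25(191) − 5(19) + 5 = 1635 + 1193.75 − 95 + 5 = 2738.75 kcal/day.
TEE = 2738.75 × 1.725 = 4724.3438 kcal/day.
Required daily deficit = 0.4 × 7700 ÷ 7 = 440 kcal/day.
Target intake = 4724.3438 − 440 = 4284.3438 kcal/day.

4284 kcal per day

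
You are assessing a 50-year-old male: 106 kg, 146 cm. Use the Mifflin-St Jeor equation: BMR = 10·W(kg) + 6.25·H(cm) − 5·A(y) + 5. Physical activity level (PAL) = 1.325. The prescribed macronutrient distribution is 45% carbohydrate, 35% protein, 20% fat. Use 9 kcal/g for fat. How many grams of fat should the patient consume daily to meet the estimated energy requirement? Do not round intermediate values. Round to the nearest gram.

51 g/day

Mifflin-St Jeor (male): BMR = 10(106) + 6.25(146) − 5(50) + 5 = 1060 + 912.5 − 250 + 5 = 1727.5 kcal/day.
TEE = 1727.5 × 1.325 = 2288.9375 kcal/day.
Fat energy = 20% × 2288.9375 = 457.7875 kcal.
Fat = 457.7875 ÷ 9 kcal/g = 50.8653 g.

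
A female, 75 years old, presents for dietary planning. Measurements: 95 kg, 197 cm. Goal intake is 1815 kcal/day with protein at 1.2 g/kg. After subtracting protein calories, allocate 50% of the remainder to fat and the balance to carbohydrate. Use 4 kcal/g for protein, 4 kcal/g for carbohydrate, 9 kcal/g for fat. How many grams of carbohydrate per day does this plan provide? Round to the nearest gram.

170 g/day

Protein = 1.2 × 95 = 114 g → 114 × 4 = 456 kcal.
Non-protein calories = 1815 − 456 = 1359 kcal.
Fat: 50% × 1359 = 679.5 kcal; carbohydrate: 679.5 kcal.
Carbohydrate: 679.5 kcal ÷ 4 kcal/g = 169.875 g.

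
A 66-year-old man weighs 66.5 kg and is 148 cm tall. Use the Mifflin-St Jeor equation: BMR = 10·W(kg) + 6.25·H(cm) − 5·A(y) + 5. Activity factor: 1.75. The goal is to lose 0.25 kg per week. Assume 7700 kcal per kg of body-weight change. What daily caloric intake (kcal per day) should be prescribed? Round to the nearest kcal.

Mifflin-St Jeor (male): BMR = 10(66.5) + 6.25(148) − 5(66) + 5 = 665 + 925 − 330 + 5 = 1265 kcal/day.
TEE = 1265 × 1.75 = 2213.75 kcal/day.
Required daily deficit = 0.25 × 7700 ÷ 7 = 275 kcal/day.
Target intake = 2213.75 − 275 = 1938.75 kcal/day.

1939 kcal per day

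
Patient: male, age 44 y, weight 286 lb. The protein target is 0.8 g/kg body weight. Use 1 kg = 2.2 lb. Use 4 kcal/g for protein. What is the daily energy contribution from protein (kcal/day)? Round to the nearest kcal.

Weight in kg = 286 ÷ 2.2 = 130 kg.
Protein = 0.8 g/kg × 130 kg = 104 g/day.
Protein energy = 104 g × 4 kcal/g = 416 kcal/day.

416 kcal/day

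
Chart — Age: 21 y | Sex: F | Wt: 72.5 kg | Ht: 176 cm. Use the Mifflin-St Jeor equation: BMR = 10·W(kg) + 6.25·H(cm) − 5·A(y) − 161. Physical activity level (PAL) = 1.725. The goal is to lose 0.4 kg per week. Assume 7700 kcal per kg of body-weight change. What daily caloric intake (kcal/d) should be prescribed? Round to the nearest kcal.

2249 kcal/d

Mifflin-St Jeor (female): BMR = 10(72.5) + 6.25(176) − 5(21) − 161 = 725 + 1100 − 105 − 161 = 1559 kcal/day.
TEE = 1559 × 1.725 = 2689.275 kcal/day.
Required daily deficit = 0.4 × 7700 ÷ 7 = 440 kcal/day.
Target intake = 2689.275 − 440 = 2249.275 kcal/day.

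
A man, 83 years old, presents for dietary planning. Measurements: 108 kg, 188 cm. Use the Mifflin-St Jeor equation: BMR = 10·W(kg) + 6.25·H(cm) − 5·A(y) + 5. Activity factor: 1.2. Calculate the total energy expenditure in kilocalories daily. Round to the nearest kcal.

Mifflin-St Jeor (male): BMR = 10(108) + 6.25(188) − 5(83) + 5 = 1080 + 1175 − 415 + 5 = 1845 kcal/day.
TEE = BMR × activity factor = 1845 × 1.2 = 2214 kcal/day.

2214 kilocalories daily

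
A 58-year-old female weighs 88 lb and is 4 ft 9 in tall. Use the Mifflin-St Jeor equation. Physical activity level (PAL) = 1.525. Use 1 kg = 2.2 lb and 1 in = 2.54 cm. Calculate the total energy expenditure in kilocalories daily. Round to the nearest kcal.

1302 kilocalories daily

Convert to metric: weight = 88 ÷ 2.2 = 40 kg; height = (4×12 + 9) × 2.54 = 57 × 2.54 = 144.78 cm.
Mifflin-St Jeor (female): BMR = 10(40) + 6.25(144.78) − 5(58) − 161 = 400 + 904.875 − 290 − 161 = 853.875 kcal/day.
TEE = BMR × activity factor = 853.875 × 1.525 = 1302.1594 kcal/day.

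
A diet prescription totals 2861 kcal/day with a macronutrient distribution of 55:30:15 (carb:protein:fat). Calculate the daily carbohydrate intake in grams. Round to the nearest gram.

Carbohydrate energy = 55% × 2861 = 1573.55 kcal.
At 4 kcal/g: 1573.55 ÷ 4 = 393.3875 g.

393 g/day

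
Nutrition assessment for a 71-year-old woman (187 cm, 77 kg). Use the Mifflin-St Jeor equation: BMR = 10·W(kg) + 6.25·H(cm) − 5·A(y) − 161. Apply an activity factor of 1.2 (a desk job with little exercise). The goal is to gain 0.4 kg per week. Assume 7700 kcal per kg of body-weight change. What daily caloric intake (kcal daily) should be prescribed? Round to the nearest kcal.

Mifflin-St Jeor (female): BMR = 10(77) + 6.25(187) − 5(71) − 161 = 770 + 1168.75 − 355 − 161 = 1422.75 kcal/day.
TEE = 1422.75 × 1.2 = 1707.3 kcal/day.
Required daily surplus = 0.4 × 7700 ÷ 7 = 440 kcal/day.
Target intake = 1707.3 + 440 = 2147.3 kcal/day.

2147 kcal daily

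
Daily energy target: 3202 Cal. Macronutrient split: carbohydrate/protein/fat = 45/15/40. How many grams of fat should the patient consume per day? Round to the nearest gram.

Fat energy = 40% × 3202 = 1280.8 kcal.
At 9 kcal/g: 1280.8 ÷ 9 = 142.3111 g.

142 g/day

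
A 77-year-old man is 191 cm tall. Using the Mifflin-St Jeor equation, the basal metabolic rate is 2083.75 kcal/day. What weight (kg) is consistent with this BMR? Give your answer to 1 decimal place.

2083.75 = 10·W + 6.25(191) − 5(77) + 5
10·W = 2083.75 − 813.75 = 1270, so W = 127 kg.

127.0 kg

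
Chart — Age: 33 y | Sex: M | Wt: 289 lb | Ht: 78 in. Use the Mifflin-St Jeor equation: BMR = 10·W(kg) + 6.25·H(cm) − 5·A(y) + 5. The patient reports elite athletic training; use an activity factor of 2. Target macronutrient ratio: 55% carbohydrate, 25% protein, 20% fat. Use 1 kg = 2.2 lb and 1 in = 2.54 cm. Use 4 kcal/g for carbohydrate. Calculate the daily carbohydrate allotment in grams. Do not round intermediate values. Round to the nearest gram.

Convert to metric: weight = 289 ÷ 2.2 = 131.3636 kg; height = 78 × 2.54 = 198.12 cm.
Mifflin-St Jeor (male): BMR = 10(131.3636) + 6.25(198.12) − 5(33) + 5 = 1313.6364 + 1238.25 − 165 + 5 = 2391.8864 kcal/day.
TEE = 2391.8864 × 2 = 4783.7727 kcal/day.
Carbohydrate energy = 55% × 4783.7727 = 2631.075 kcal.
Carbohydrate = 2631.075 ÷ 4 kcal/g = 657.7688 g.

658 g/day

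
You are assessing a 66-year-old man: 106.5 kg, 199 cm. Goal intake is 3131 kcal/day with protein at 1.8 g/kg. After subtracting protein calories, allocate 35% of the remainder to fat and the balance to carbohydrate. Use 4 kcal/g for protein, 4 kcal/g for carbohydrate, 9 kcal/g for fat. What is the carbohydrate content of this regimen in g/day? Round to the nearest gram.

384 g/day

Protein = 1.8 × 106.5 = 191.7 g → 191.7 × 4 = 766.8 kcal.
Non-protein calories = 3131 − 766.8 = 2364.2 kcal.
Fat: 35% × 2364.2 = 827.47 kcal; carbohydrate: 1536.73 kcal.
Carbohydrate: 1536.73 kcal ÷ 4 kcal/g = 384.1825 g.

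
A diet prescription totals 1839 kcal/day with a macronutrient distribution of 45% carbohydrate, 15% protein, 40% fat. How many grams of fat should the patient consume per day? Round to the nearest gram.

82 g/day

Fat energy = 40% × 1839 = 735.6 kcal.
At 9 kcal/g: 735.6 ÷ 9 = 81.7333 g.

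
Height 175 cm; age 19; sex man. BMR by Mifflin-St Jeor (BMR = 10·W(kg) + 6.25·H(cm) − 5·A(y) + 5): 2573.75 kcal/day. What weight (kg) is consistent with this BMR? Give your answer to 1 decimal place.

157.0 kg

2573.75 = 10·W + 6.25(175) − 5(19) + 5
10·W = 2573.75 − 1003.75 = 1570, so W = 157 kg.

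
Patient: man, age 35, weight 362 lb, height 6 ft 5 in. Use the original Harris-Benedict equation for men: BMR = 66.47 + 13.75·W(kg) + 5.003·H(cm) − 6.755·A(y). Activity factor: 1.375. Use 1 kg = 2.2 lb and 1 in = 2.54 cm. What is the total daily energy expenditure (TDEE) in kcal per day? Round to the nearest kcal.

Convert to metric: weight = 362 ÷ 2.2 = 164.5455 kg; height = (6×12 + 5) × 2.54 = 77 × 2.54 = 195.58 cm.
Harris-Benedict: BMR = 66.47 + 13.75(164.5455) + 5.003(195.58) − 6.755(35) = 3071.0317 kcal/day.
TEE = BMR × activity factor = 3071.0317 × 1.375 = 4222.6686 kcal/day.

4223 kcal per day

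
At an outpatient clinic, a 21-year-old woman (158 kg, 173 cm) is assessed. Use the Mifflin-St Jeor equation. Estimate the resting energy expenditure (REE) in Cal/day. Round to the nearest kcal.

Mifflin-St Jeor (female): BMR = 10(158) + 6.25(173) − 5(21) − 161 = 1580 + 1081.25 − 105 − 161 = 2395.25 kcal/day.

2395 Cal/day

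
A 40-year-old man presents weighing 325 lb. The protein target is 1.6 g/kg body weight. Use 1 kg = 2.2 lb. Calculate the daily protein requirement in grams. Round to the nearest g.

236 g/day

Weight in kg = 325 ÷ 2.2 = 147.7273 kg.
Protein = 1.6 g/kg × 147.7273 kg = 236.3636 g/day.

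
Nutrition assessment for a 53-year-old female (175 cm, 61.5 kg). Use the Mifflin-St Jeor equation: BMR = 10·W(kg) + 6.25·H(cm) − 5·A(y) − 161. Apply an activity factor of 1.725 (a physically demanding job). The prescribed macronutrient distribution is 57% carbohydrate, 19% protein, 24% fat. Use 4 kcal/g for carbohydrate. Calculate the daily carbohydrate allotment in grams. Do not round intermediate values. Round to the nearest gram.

Mifflin-St Jeor (female): BMR = 10(61.5) + 6.25(175) − 5(53) − 161 = 615 + 1093.75 − 265 − 161 = 1282.75 kcal/day.
TEE = 1282.75 × 1.725 = 2212.7438 kcal/day.
Carbohydrate energy = 57% × 2212.7438 = 1261.2639 kcal.
Carbohydrate = 1261.2639 ÷ 4 kcal/g = 315.316 g.

315 g/day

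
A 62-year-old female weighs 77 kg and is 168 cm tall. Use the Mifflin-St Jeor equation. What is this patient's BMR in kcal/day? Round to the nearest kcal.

1349 kcal/day

Mifflin-St Jeor (female): BMR = 10(77) + 6.25(168) − 5(62) − 161 = 770 + 1050 − 310 − 161 = 1349 kcal/day.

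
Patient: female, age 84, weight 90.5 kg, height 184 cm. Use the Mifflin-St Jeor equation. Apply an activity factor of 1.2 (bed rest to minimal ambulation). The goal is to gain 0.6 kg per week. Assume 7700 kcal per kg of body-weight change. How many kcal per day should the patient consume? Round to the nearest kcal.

2429 kcal per day

Mifflin-St Jeor (female): BMR = 10(90.5) + 6.25(184) − 5(84) − 161 = 905 + 1150 − 420 − 161 = 1474 kcal/day.
TEE = 1474 × 1.2 = 1768.8 kcal/day.
Required daily surplus = 0.6 × 7700 ÷ 7 = 660 kcal/day.
Target intake = 1768.8 + 660 = 2428.8 kcal/day.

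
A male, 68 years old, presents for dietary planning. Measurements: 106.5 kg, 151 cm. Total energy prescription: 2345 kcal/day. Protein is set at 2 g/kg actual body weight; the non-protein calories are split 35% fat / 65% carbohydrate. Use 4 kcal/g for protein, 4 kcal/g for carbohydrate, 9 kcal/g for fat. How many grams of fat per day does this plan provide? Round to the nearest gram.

Protein = 2 × 106.5 = 213 g → 213 × 4 = 852 kcal.
Non-protein calories = 2345 − 852 = 1493 kcal.
Fat: 35% × 1493 = 522.55 kcal; carbohydrate: 970.45 kcal.
Fat: 522.55 kcal ÷ 9 kcal/g = 58.0611 g.

58 g/day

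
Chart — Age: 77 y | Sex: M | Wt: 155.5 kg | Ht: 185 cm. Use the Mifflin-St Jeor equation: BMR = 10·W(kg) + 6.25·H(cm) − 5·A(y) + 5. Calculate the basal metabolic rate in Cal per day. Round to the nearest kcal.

Mifflin-St Jeor (male): BMR = 10(155.5) + 6.25(185) − 5(77) + 5 = 1555 + 1156.25 − 385 + 5 = 2331.25 kcal/day.

2331 Cal per day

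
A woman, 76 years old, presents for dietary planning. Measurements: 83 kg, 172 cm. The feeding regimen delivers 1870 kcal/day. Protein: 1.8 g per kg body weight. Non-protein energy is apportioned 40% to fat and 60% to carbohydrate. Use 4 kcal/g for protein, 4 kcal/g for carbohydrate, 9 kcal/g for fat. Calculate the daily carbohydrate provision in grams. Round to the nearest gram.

191 g/day

Protein = 1.8 × 83 = 149.4 g → 149.4 × 4 = 597.6 kcal.
Non-protein calories = 1870 − 597.6 = 1272.4 kcal.
Fat: 40% × 1272.4 = 508.96 kcal; carbohydrate: 763.44 kcal.
Carbohydrate: 763.44 kcal ÷ 4 kcal/g = 190.86 g.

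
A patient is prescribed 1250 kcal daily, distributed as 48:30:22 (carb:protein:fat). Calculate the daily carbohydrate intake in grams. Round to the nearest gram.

Carbohydrate energy = 48% × 1250 = 600 kcal.
At 4 kcal/g: 600 ÷ 4 = 150 g.

150 g/day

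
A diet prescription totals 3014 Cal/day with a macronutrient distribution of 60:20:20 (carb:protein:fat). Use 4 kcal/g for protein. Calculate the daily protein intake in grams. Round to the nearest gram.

151 g/day

Protein energy = 20% × 3014 = 602.8 kcal.
At 4 kcal/g: 602.8 ÷ 4 = 150.7 g.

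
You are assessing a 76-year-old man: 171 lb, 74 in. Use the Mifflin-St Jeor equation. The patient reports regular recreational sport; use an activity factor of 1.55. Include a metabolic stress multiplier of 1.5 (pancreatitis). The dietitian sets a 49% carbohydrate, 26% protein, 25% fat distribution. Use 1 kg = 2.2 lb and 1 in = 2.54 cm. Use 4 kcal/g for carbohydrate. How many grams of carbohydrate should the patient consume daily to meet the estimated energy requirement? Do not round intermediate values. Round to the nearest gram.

Convert to metric: weight = 171 ÷ 2.2 = 77.7273 kg; height = 74 × 2.54 = 187.96 cm.
Mifflin-St Jeor (male): BMR = 10(77.7273) + 6.25(187.96) − 5(76) + 5 = 777.2727 + 1174.75 − 380 + 5 = 1577.0227 kcal/day.
TEE = 1577.0227 × 1.55 = 2444.3852 kcal/day.
With stress factor 1.5: 2444.3852 × 1.5 = 3666.5778 kcal/day.
Carbohydrate energy = 49% × 3666.5778 = 1796.6231 kcal.
Carbohydrate = 1796.6231 ÷ 4 kcal/g = 449.1558 g.

449 g/day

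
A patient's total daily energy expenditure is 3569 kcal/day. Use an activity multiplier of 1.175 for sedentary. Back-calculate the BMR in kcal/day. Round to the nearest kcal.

3037 kcal/day

BMR = TEE ÷ activity factor = 3569 ÷ 1.175 = 3037.4468 kcal/day.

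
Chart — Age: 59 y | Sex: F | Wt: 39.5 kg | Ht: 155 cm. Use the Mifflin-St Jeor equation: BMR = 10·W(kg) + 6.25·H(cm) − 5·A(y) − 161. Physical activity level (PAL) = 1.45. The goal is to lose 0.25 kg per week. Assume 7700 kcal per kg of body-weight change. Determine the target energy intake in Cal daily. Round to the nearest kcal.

Mifflin-St Jeor (female): BMR = 10(39.5) + 6.25(155) − 5(59) − 161 = 395 + 968.75 − 295 − 161 = 907.75 kcal/day.
TEE = 907.75 × 1.45 = 1316.2375 kcal/day.
Required daily deficit = 0.25 × 7700 ÷ 7 = 275 kcal/day.
Target intake = 1316.2375 − 275 = 1041.2375 kcal/day.

1041 Cal daily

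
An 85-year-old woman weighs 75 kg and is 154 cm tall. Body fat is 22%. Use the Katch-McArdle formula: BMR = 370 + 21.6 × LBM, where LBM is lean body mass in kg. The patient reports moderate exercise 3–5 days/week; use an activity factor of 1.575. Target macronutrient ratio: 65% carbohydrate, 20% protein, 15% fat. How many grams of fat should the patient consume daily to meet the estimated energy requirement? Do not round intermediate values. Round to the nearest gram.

LBM = 75 × (1 − 0.22) = 58.5 kg. Katch-McArdle: BMR = 370 + 21.6 × 58.5 = 1633.6 kcal/day.
TEE = 1633.6 × 1.575 = 2572.92 kcal/day.
Fat energy = 15% × 2572.92 = 385.938 kcal.
Fat = 385.938 ÷ 9 kcal/g = 42.882 g.

43 g/day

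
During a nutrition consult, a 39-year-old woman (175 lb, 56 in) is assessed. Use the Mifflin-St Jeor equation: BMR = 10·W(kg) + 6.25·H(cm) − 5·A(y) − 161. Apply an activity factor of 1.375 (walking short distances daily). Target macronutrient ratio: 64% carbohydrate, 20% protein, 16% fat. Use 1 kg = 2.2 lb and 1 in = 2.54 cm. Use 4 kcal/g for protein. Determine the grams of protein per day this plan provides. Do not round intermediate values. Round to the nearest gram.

Convert to metric: weight = 175 ÷ 2.2 = 79.5455 kg; height = 56 × 2.54 = 142.24 cm.
Mifflin-St Jeor (female): BMR = 10(79.5455) + 6.25(142.24) − 5(39) − 161 = 795.4545 + 889 − 195 − 161 = 1328.4545 kcal/day.
TEE = 1328.4545 × 1.375 = 1826.625 kcal/day.
Protein energy = 20% × 1826.625 = 365.325 kcal.
Protein = 365.325 ÷ 4 kcal/g = 91.3313 g.

91 g/day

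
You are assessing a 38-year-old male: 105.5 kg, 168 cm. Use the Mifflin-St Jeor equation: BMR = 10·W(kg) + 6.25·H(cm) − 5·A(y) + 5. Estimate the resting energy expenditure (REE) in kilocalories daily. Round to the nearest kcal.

1920 kilocalories daily

Mifflin-St Jeor (male): BMR = 10(105.5) + 6.25(168) − 5(38) + 5 = 1055 + 1050 − 190 + 5 = 1920 kcal/day.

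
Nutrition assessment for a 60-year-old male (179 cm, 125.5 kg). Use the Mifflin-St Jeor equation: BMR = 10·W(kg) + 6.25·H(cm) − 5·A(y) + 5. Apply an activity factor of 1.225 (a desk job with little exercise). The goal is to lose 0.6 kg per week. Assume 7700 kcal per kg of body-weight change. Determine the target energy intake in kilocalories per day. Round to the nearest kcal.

Mifflin-St Jeor (male): BMR = 10(125.5) + 6.25(179) − 5(60) + 5 = 1255 + 1118.75 − 300 + 5 = 2078.75 kcal/day.
TEE = 2078.75 × 1.225 = 2546.4688 kcal/day.
Required daily deficit = 0.6 × 7700 ÷ 7 = 660 kcal/day.
Target intake = 2546.4688 − 660 = 1886.4688 kcal/day.

1886 kilocalories per day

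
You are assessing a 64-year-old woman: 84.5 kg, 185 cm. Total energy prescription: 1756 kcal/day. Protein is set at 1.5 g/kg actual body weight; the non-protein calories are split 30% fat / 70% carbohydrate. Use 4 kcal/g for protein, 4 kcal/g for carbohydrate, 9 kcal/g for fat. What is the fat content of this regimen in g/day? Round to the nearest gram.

42 g/day

Protein = 1.5 × 84.5 = 126.75 g → 126.75 × 4 = 507 kcal.
Non-protein calories = 1756 − 507 = 1249 kcal.
Fat: 30% × 1249 = 374.7 kcal; carbohydrate: 874.3 kcal.
Fat: 374.7 kcal ÷ 9 kcal/g = 41.6333 g.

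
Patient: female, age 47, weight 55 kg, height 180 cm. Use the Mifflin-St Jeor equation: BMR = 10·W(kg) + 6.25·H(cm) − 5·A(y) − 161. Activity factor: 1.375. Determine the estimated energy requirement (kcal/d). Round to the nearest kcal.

1759 kcal/d

Mifflin-St Jeor (female): BMR = 10(55) + 6.25(180) − 5(47) − 161 = 550 + 1125 − 235 − 161 = 1279 kcal/day.
TEE = BMR × activity factor = 1279 × 1.375 = 1758.625 kcal/day.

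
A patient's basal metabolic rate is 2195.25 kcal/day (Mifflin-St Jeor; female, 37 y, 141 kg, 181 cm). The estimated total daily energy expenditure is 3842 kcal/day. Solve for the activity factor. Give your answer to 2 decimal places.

1.75

Activity factor = TEE ÷ BMR = 3842 ÷ 2195.25 = 1.75.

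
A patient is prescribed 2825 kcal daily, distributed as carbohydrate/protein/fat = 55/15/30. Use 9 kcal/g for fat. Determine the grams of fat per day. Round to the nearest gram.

Fat energy = 30% × 2825 = 847.5 kcal.
At 9 kcal/g: 847.5 ÷ 9 = 94.1667 g.

94 g/day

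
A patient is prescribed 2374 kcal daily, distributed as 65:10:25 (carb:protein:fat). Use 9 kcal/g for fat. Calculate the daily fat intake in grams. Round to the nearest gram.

66 g/day

Fat energy = 25% × 2374 = 593.5 kcal.
At 9 kcal/g: 593.5 ÷ 9 = 65.9444 g.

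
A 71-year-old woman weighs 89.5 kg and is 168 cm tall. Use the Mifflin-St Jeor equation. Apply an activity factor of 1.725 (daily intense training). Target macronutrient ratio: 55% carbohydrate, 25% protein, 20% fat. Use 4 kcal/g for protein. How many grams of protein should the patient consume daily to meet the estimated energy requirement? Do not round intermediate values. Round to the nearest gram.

154 g/day

Mifflin-St Jeor (female): BMR = 10(89.5) + 6.25(168) − 5(71) − 161 = 895 + 1050 − 355 − 161 = 1429 kcal/day.
TEE = 1429 × 1.725 = 2465.025 kcal/day.
Protein energy = 25% × 2465.025 = 616.2563 kcal.
Protein = 616.2563 ÷ 4 kcal/g = 154.0641 g.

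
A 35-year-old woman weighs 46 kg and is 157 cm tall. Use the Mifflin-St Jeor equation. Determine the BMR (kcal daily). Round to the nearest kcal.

1105 kcal daily

Mifflin-St Jeor (female): BMR = 10(46) + 6.25(157) − 5(35) − 161 = 460 + 981.25 − 175 − 161 = 1105.25 kcal/day.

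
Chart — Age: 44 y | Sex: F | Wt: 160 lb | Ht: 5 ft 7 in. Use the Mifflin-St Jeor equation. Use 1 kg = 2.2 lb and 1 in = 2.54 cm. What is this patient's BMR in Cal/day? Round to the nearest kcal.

1410 Cal/day

Convert to metric: weight = 160 ÷ 2.2 = 72.7273 kg; height = (5×12 + 7) × 2.54 = 67 × 2.54 = 170.18 cm.
Mifflin-St Jeor (female): BMR = 10(72.7273) + 6.25(170.18) − 5(44) − 161 = 727.2727 + 1063.625 − 220 − 161 = 1409.8977 kcal/day.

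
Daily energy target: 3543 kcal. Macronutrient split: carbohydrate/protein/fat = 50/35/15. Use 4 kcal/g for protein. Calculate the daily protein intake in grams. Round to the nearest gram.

Protein energy = 35% × 3543 = 1240.05 kcal.
At 4 kcal/g: 1240.05 ÷ 4 = 310.0125 g.

310 g/day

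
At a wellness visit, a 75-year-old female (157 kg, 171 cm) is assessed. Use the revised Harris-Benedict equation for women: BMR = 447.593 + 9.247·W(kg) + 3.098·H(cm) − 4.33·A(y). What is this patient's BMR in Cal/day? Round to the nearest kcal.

Harris-Benedict: BMR = 447.593 + 9.247(157) + 3.098(171) − 4.33(75) = 2104.38 kcal/day.

2104 Cal/day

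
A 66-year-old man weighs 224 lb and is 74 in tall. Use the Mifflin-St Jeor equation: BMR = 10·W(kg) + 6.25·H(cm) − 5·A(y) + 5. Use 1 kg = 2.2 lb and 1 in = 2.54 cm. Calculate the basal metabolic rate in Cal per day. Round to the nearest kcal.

1868 Cal per day

Convert to metric: weight = 224 ÷ 2.2 = 101.8182 kg; height = 74 × 2.54 = 187.96 cm.
Mifflin-St Jeor (male): BMR = 10(101.8182) + 6.25(187.96) − 5(66) + 5 = 1018.1818 + 1174.75 − 330 + 5 = 1867.9318 kcal/day.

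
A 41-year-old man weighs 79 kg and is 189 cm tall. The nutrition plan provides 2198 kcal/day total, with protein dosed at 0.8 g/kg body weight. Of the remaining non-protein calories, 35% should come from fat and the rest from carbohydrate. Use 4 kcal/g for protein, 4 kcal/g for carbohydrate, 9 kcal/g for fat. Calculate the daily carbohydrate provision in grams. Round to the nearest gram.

Protein = 0.8 × 79 = 63.2 g → 63.2 × 4 = 252.8 kcal.
Non-protein calories = 2198 − 252.8 = 1945.2 kcal.
Fat: 35% × 1945.2 = 680.82 kcal; carbohydrate: 1264.38 kcal.
Carbohydrate: 1264.38 kcal ÷ 4 kcal/g = 316.095 g.

316 g/day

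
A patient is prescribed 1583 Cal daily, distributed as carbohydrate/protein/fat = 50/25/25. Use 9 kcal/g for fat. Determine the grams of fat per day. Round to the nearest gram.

44 g/day

Fat energy = 25% × 1583 = 395.75 kcal.
At 9 kcal/g: 395.75 ÷ 9 = 43.9722 g.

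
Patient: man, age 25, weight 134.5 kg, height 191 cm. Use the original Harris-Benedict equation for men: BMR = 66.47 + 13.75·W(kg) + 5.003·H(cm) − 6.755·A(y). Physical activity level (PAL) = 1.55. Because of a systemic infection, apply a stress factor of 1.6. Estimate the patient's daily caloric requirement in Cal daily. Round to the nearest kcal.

Harris-Benedict: BMR = 66.47 + 13.75(134.5) + 5.003(191) − 6.755(25) = 2702.543 kcal/day.
TEE = BMR × activity factor = 2702.543 × 1.55 = 4188.9417 kcal/day.
Apply stress factor: 4188.9417 × 1.6 = 6702.3066 kcal/day.

6702 Cal daily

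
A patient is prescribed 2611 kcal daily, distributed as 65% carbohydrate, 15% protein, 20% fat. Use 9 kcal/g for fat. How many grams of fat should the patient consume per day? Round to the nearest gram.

Fat energy = 20% × 2611 = 522.2 kcal.
At 9 kcal/g: 522.2 ÷ 9 = 58.0222 g.

58 g/day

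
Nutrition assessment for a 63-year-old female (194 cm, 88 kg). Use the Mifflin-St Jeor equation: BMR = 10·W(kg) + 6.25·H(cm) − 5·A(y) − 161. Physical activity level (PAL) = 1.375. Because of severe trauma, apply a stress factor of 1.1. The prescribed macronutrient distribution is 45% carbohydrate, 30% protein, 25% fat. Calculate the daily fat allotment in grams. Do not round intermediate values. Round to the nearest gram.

68 g/day

Mifflin-St Jeor (female): BMR = 10(88) + 6.25(194) − 5(63) − 161 = 880 + 1212.5 − 315 − 161 = 1616.5 kcal/day.
TEE = 1616.5 × 1.375 = 2222.6875 kcal/day.
With stress factor 1.1: 2222.6875 × 1.1 = 2444.9563 kcal/day.
Fat energy = 25% × 2444.9563 = 611.2391 kcal.
Fat = 611.2391 ÷ 9 kcal/g = 67.9155 g.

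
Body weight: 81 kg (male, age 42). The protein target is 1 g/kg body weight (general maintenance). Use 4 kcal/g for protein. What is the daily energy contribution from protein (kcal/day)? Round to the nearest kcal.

Protein = 1 g/kg × 81 kg = 81 g/day.
Protein energy = 81 g × 4 kcal/g = 324 kcal/day.

324 kcal/day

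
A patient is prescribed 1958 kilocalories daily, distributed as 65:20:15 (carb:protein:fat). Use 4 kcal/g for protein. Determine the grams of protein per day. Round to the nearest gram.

Protein energy = 20% × 1958 = 391.6 kcal.
At 4 kcal/g: 391.6 ÷ 4 = 97.9 g.

98 g/day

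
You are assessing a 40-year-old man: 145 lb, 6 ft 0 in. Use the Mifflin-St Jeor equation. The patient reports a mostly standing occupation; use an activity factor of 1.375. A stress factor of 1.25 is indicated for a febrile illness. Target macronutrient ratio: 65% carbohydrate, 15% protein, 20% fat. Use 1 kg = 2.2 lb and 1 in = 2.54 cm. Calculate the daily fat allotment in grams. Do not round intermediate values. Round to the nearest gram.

Convert to metric: weight = 145 ÷ 2.2 = 65.9091 kg; height = (6×12 + 0) × 2.54 = 72 × 2.54 = 182.88 cm.
Mifflin-St Jeor (male): BMR = 10(65.9091) + 6.25(182.88) − 5(40) + 5 = 659.0909 + 1143 − 200 + 5 = 1607.0909 kcal/day.
TEE = 1607.0909 × 1.375 = 2209.75 kcal/day.
With stress factor 1.25: 2209.75 × 1.25 = 2762.1875 kcal/day.
Fat energy = 20% × 2762.1875 = 552.4375 kcal.
Fat = 552.4375 ÷ 9 kcal/g = 61.3819 g.

61 g/day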